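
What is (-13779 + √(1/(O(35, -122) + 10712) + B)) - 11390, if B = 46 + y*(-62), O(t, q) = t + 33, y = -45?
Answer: -25169 + √1681464455/770 ≈ -25116.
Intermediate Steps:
O(t, q) = 33 + t
B = 2836 (B = 46 - 45*(-62) = 46 + 2790 = 2836)
(-13779 + √(1/(O(35, -122) + 10712) + B)) - 11390 = (-13779 + √(1/((33 + 35) + 10712) + 2836)) - 11390 = (-13779 + √(1/(68 + 10712) + 2836)) - 11390 = (-13779 + √(1/10780 + 2836)) - 11390 = (-13779 + √(30572081/10780)) - 11390 = (-13779 + √1681464455/770) - 11390 = -25169 + √1681464455/770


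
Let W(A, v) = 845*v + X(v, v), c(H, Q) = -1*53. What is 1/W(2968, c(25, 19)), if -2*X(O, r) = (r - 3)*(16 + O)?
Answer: -1/45821 ≈ -2.1824e-5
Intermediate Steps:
X(O, r) = -(-3 + r)*(16 + O)/2 (X(O, r) = -(r - 3)*(16 + O)/2 = -(-3 + r)*(16 + O)/2)
c(H, Q) = -53
W(A, v) = 24 - v**2/2 + 1677*v/2 (W(A, v) = 845*v + (24 - 8*v + 3*v/2 - v*v/2) = 845*v + (24 - 8*v + 3*v/2 - v**2/2) = 845*v + (24 - 13*v/2 - v**2/2) = 24 - v**2/2 + 1677*v/2)
1/W(2968, c(25, 19)) = 1/(24 - 1/2*(-53)**2 + (1677/2)*(-53)) = 1/(24 - 1/2*2809 - 88881/2) = 1/(24 - 2809/2 - 88881/2) = 1/(-45821) = -1/45821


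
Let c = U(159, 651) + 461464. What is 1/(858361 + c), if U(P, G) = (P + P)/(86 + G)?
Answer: 737/972711343 ≈ 7.5768e-7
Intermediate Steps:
U(P, G) = 2*P/(86 + G) (U(P, G) = (2*P)/(86 + G) = 2*P/(86 + G))
c = 340099286/737 (c = 2*159/(86 + 651) + 461464 = 2*159/737 + 461464 = 2*159*(1/737) + 461464 = 318/737 + 461464 = 340099286/737 ≈ 4.6146e+5)
1/(858361 + c) = 1/(858361 + 340099286/737) = 1/(972711343/737) = 737/972711343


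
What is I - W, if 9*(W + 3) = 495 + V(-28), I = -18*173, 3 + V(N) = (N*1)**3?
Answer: -6539/9 ≈ -726.56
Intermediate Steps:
V(N) = -3 + N**3 (V(N) = -3 + (N*1)**3 = -3 + N**3)
I = -3114
W = -21487/9 (W = -3 + (495 + (-3 + (-28)**3))/9 = -3 + (495 + (-3 - 21952))/9 = -3 + (495 - 21955)/9 = -3 + (1/9)*(-21460) = -3 - 21460/9 = -21487/9 ≈ -2387.4)
I - W = -3114 - 1*(-21487/9) = -3114 + 21487/9 = -6539/9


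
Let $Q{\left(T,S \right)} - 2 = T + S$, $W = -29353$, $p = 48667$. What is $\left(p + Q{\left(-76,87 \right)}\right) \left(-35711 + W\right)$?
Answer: $-3167315520$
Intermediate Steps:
$Q{\left(T,S \right)} = 2 + S + T$ ($Q{\left(T,S \right)} = 2 + \left(T + S\right) = 2 + \left(S + T\right) = 2 + S + T$)
$\left(p + Q{\left(-76,87 \right)}\right) \left(-35711 + W\right) = \left(48667 + \left(2 + 87 - 76\right)\right) \left(-35711 - 29353\right) = \left(48667 + 13\right) \left(-65064\right) = 48680 \left(-65064\right) = -3167315520$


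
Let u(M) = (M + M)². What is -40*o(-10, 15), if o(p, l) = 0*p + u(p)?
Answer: -16000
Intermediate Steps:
u(M) = 4*M² (u(M) = (2*M)² = 4*M²)
o(p, l) = 4*p² (o(p, l) = 0*p + 4*p² = 0 + 4*p² = 4*p²)
-40*o(-10, 15) = -160*(-10)² = -160*100 = -40*400 = -16000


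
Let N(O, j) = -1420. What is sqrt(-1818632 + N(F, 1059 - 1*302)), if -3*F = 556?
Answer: 6*I*sqrt(50557) ≈ 1349.1*I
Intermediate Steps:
F = -556/3 (F = -1/3*556 = -556/3 ≈ -185.33)
sqrt(-1818632 + N(F, 1059 - 1*302)) = sqrt(-1818632 - 1420) = sqrt(-1820052) = 6*I*sqrt(50557)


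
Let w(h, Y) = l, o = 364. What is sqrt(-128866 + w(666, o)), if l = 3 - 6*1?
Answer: I*sqrt(128869) ≈ 358.98*I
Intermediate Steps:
l = -3 (l = 3 - 6 = -3)
w(h, Y) = -3
sqrt(-128866 + w(666, o)) = sqrt(-128866 - 3) = sqrt(-128869) = I*sqrt(128869)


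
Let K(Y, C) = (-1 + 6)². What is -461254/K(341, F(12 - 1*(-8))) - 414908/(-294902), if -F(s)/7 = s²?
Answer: -68007177204/3686275 ≈ -18449.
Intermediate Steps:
F(s) = -7*s²
K(Y, C) = 25 (K(Y, C) = 5² = 25)
-461254/K(341, F(12 - 1*(-8))) - 414908/(-294902) = -461254/25 - 414908/(-294902) = -461254*1/25 - 414908*(-1/294902) = -461254/25 + 207454/147451 = -68007177204/3686275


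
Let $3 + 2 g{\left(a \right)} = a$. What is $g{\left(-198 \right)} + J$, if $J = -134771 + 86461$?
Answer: $- \frac{96821}{2} \approx -48411.0$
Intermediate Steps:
$g{\left(a \right)} = - \frac{3}{2} + \frac{a}{2}$
$J = -48310$
$g{\left(-198 \right)} + J = \left(- \frac{3}{2} + \frac{1}{2} \left(-198\right)\right) - 48310 = \left(- \frac{3}{2} - 99\right) - 48310 = - \frac{201}{2} - 48310 = - \frac{96821}{2}$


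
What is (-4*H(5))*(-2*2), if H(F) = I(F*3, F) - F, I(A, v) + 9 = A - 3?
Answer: -32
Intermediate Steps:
I(A, v) = -12 + A (I(A, v) = -9 + (A - 3) = -9 + (-3 + A) = -12 + A)
H(F) = -12 + 2*F (H(F) = (-12 + F*3) - F = (-12 + 3*F) - F = -12 + 2*F)
(-4*H(5))*(-2*2) = (-4*(-12 + 2*5))*(-2*2) = -4*(-12 + 10)*(-4) = -4*(-2)*(-4) = 8*(-4) = -32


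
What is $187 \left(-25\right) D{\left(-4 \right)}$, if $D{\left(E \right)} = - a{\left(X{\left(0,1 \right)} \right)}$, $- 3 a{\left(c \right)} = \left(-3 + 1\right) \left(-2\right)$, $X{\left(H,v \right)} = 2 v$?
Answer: $- \frac{18700}{3} \approx -6233.3$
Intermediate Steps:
$a{\left(c \right)} = - \frac{4}{3}$ ($a{\left(c \right)} = - \frac{\left(-3 + 1\right) \left(-2\right)}{3} = - \frac{\left(-2\right) \left(-2\right)}{3} = \left(- \frac{1}{3}\right) 4 = - \frac{4}{3}$)
$D{\left(E \right)} = \frac{4}{3}$ ($D{\left(E \right)} = \left(-1\right) \left(- \frac{4}{3}\right) = \frac{4}{3}$)
$187 \left(-25\right) D{\left(-4 \right)} = 187 \left(-25\right) \frac{4}{3} = \left(-4675\right) \frac{4}{3} = - \frac{18700}{3}$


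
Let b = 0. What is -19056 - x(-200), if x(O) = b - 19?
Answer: -19037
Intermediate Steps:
x(O) = -19 (x(O) = 0 - 19 = -19)
-19056 - x(-200) = -19056 - 1*(-19) = -19056 + 19 = -19037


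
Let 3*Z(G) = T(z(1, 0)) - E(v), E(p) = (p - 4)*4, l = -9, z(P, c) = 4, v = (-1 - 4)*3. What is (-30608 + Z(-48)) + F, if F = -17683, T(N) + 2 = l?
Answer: -144808/3 ≈ -48269.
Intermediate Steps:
v = -15 (v = -5*3 = -15)
T(N) = -11 (T(N) = -2 - 9 = -11)
E(p) = -16 + 4*p (E(p) = (-4 + p)*4 = -16 + 4*p)
Z(G) = 65/3 (Z(G) = (-11 - (-16 + 4*(-15)))/3 = (-11 - (-16 - 60))/3 = (-11 - 1*(-76))/3 = (-11 + 76)/3 = (⅓)*65 = 65/3)
(-30608 + Z(-48)) + F = (-30608 + 65/3) - 17683 = -91759/3 - 17683 = -144808/3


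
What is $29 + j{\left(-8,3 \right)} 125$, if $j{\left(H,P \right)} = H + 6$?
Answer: $-221$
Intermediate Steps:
$j{\left(H,P \right)} = 6 + H$
$29 + j{\left(-8,3 \right)} 125 = 29 + \left(6 - 8\right) 125 = 29 - 250 = -221$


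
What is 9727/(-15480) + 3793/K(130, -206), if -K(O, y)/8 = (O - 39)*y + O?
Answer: -173738377/288175680 ≈ -0.60289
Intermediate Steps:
K(O, y) = -8*O - 8*y*(-39 + O) (K(O, y) = -8*((O - 39)*y + O) = -8*((-39 + O)*y + O) = -8*(y*(-39 + O) + O) = -8*(O + y*(-39 + O)) = -8*O - 8*y*(-39 + O))
9727/(-15480) + 3793/K(130, -206) = 9727/(-15480) + 3793/(-8*130 + 312*(-206) - 8*130*(-206)) = 9727*(-1/15480) + 3793/(-1040 - 64272 + 214240) = -9727/15480 + 3793/148928 = -173738377/288175680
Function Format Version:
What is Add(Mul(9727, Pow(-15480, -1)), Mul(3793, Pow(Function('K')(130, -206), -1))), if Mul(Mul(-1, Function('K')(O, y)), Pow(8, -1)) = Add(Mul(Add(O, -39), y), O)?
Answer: Rational(-173738377, 288175680) ≈ -0.60289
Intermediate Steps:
Function('K')(O, y) = Add(Mul(-8, O), Mul(-8, y, Add(-39, O))) (Function('K')(O, y) = Mul(-8, Add(Mul(Add(O, -39), y), O)) = Mul(-8, Add(Mul(Add(-39, O), y), O)) = Mul(-8, Add(Mul(y, Add(-39, O)), O)) = Mul(-8, Add(O, Mul(y, Add(-39, O)))) = Add(Mul(-8, O), Mul(-8, y, Add(-39, O))))
Add(Mul(9727, Pow(-15480, -1)), Mul(3793, Pow(Function('K')(130, -206), -1))) = Add(Mul(9727, Pow(-15480, -1)), Mul(3793, Pow(Add(Mul(-8, 130), Mul(312, -206), Mul(-8, 130, -206)), -1))) = Add(Mul(9727, Rational(-1, 15480)), Mul(3793, Pow(Add(-1040, -64272, 214240), -1))) = Add(Rational(-9727, 15480), Mul(3793, Pow(148928, -1))) = Add(Rational(-9727, 15480), Mul(3793, Rational(1, 148928))) = Add(Rational(-9727, 15480), Rational(3793, 148928)) = Rational(-173738377, 288175680)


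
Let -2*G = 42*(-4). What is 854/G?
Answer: 61/6 ≈ 10.167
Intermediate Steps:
G = 84 (G = -21*(-4) = -½*(-168) = 84)
854/G = 854/84 = 854*(1/84) = 61/6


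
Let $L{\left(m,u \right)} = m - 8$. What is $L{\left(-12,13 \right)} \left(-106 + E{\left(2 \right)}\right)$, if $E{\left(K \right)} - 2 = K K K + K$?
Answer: $1880$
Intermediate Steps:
$L{\left(m,u \right)} = -8 + m$
$E{\left(K \right)} = 2 + K + K^{3}$ ($E{\left(K \right)} = 2 + \left(K K K + K\right) = 2 + \left(K^{2} K + K\right) = 2 + \left(K^{3} + K\right) = 2 + \left(K + K^{3}\right) = 2 + K + K^{3}$)
$L{\left(-12,13 \right)} \left(-106 + E{\left(2 \right)}\right) = \left(-8 - 12\right) \left(-106 + \left(2 + 2 + 2^{3}\right)\right) = - 20 \left(-106 + \left(2 + 2 + 8\right)\right) = - 20 \left(-106 + 12\right) = \left(-20\right) \left(-94\right) = 1880$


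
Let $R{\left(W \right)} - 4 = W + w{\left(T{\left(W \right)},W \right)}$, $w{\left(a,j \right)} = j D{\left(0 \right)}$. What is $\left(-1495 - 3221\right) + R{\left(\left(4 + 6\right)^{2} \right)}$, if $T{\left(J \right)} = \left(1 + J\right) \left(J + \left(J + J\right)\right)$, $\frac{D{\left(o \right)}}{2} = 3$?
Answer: $-4012$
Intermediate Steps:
$D{\left(o \right)} = 6$ ($D{\left(o \right)} = 2 \cdot 3 = 6$)
$T{\left(J \right)} = 3 J \left(1 + J\right)$ ($T{\left(J \right)} = \left(1 + J\right) \left(J + 2 J\right) = \left(1 + J\right) 3 J = 3 J \left(1 + J\right)$)
$w{\left(a,j \right)} = 6 j$ ($w{\left(a,j \right)} = j 6 = 6 j$)
$R{\left(W \right)} = 4 + 7 W$ ($R{\left(W \right)} = 4 + \left(W + 6 W\right) = 4 + 7 W$)
$\left(-1495 - 3221\right) + R{\left(\left(4 + 6\right)^{2} \right)} = \left(-1495 - 3221\right) + \left(4 + 7 \left(4 + 6\right)^{2}\right) = -4716 + \left(4 + 7 \cdot 10^{2}\right) = -4716 + \left(4 + 7 \cdot 100\right) = -4716 + \left(4 + 700\right) = -4716 + 704 = -4012$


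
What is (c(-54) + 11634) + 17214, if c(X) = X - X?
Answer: 28848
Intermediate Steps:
c(X) = 0
(c(-54) + 11634) + 17214 = (0 + 11634) + 17214 = 11634 + 17214 = 28848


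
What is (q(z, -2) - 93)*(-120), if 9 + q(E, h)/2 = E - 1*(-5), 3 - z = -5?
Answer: 10200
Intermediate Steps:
z = 8 (z = 3 - 1*(-5) = 3 + 5 = 8)
q(E, h) = -8 + 2*E (q(E, h) = -18 + 2*(E - 1*(-5)) = -18 + 2*(E + 5) = -18 + 2*(5 + E) = -18 + (10 + 2*E) = -8 + 2*E)
(q(z, -2) - 93)*(-120) = ((-8 + 2*8) - 93)*(-120) = ((-8 + 16) - 93)*(-120) = (8 - 93)*(-120) = -85*(-120) = 10200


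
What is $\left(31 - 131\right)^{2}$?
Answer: $10000$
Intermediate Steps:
$\left(31 - 131\right)^{2} = \left(-100\right)^{2} = 10000$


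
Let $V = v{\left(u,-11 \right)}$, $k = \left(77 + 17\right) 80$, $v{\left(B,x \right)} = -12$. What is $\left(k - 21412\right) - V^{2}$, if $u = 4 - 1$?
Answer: $-14036$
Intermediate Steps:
$u = 3$ ($u = 4 - 1 = 3$)
$k = 7520$ ($k = 94 \cdot 80 = 7520$)
$V = -12$
$\left(k - 21412\right) - V^{2} = \left(7520 - 21412\right) - \left(-12\right)^{2} = \left(7520 - 21412\right) - 144 = -13892 - 144 = -14036$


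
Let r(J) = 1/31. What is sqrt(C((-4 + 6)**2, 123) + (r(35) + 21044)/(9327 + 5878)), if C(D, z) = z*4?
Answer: sqrt(4384714369155)/94271 ≈ 22.212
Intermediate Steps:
r(J) = 1/31
C(D, z) = 4*z
sqrt(C((-4 + 6)**2, 123) + (r(35) + 21044)/(9327 + 5878)) = sqrt(4*123 + (1/31 + 21044)/(9327 + 5878)) = sqrt(492 + (652365/31)/15205) = sqrt(492 + (652365/31)*(1/15205)) = sqrt(492 + 130473/94271) = sqrt(46511805/94271) = sqrt(4384714369155)/94271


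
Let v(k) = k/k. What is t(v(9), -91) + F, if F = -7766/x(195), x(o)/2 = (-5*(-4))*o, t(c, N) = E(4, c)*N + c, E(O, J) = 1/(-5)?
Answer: 70997/3900 ≈ 18.204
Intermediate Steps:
E(O, J) = -⅕
v(k) = 1
t(c, N) = c - N/5 (t(c, N) = -N/5 + c = c - N/5)
x(o) = 40*o (x(o) = 2*((-5*(-4))*o) = 2*(20*o) = 40*o)
F = -3883/3900 (F = -7766/(40*195) = -7766/7800 = -7766*1/7800 = -3883/3900 ≈ -0.99564)
t(v(9), -91) + F = (1 - ⅕*(-91)) - 3883/3900 = (1 + 91/5) - 3883/3900 = 96/5 - 3883/3900 = 70997/3900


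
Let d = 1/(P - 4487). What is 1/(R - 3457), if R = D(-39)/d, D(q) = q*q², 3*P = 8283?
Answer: 1/102381137 ≈ 9.7674e-9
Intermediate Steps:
P = 2761 (P = (⅓)*8283 = 2761)
d = -1/1726 (d = 1/(2761 - 4487) = 1/(-1726) = -1/1726 ≈ -0.00057937)
D(q) = q³
R = 102384594 (R = (-39)³/(-1/1726) = -59319*(-1726) = 102384594)
1/(R - 3457) = 1/(102384594 - 3457) = 1/102381137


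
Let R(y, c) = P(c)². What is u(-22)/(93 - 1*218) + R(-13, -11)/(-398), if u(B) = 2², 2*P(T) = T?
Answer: -21493/199000 ≈ -0.10801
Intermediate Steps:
P(T) = T/2
R(y, c) = c²/4 (R(y, c) = (c/2)² = c²/4)
u(B) = 4
u(-22)/(93 - 1*218) + R(-13, -11)/(-398) = 4/(93 - 1*218) + ((¼)*(-11)²)/(-398) = 4/(93 - 218) + ((¼)*121)*(-1/398) = 4/(-125) + (121/4)*(-1/398) = 4*(-1/125) - 121/1592 = -4/125 - 121/1592 = -21493/199000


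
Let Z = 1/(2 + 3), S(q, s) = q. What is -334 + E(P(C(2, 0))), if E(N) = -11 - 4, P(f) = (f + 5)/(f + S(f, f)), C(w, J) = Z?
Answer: -349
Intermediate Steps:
Z = 1/5 ≈ 0.20000
C(w, J) = 1/5
P(f) = (5 + f)/(2*f) (P(f) = (f + 5)/(f + f) = (5 + f)/((2*f)) = (5 + f)*(1/(2*f)) = (5 + f)/(2*f))
E(N) = -15
-334 + E(P(C(2, 0))) = -334 - 15 = -349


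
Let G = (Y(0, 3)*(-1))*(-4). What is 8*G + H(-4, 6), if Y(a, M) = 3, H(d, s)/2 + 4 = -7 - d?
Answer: 82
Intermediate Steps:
H(d, s) = -22 - 2*d (H(d, s) = -8 + 2*(-7 - d) = -8 + (-14 - 2*d) = -22 - 2*d)
G = 12 (G = (3*(-1))*(-4) = -3*(-4) = 12)
8*G + H(-4, 6) = 8*12 + (-22 - 2*(-4)) = 96 + (-22 + 8) = 96 - 14 = 82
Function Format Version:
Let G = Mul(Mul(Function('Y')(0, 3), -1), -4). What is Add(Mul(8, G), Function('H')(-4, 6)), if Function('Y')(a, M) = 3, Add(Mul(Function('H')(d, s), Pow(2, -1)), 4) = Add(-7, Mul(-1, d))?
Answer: 82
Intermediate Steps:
Function('H')(d, s) = Add(-22, Mul(-2, d)) (Function('H')(d, s) = Add(-8, Mul(2, Add(-7, Mul(-1, d)))) = Add(-8, Add(-14, Mul(-2, d))) = Add(-22, Mul(-2, d)))
G = 12 (G = Mul(Mul(3, -1), -4) = Mul(-3, -4) = 12)
Add(Mul(8, G), Function('H')(-4, 6)) = Add(Mul(8, 12), Add(-22, Mul(-2, -4))) = Add(96, Add(-22, 8)) = Add(96, -14) = 82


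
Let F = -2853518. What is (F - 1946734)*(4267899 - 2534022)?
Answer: -8323046537004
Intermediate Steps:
(F - 1946734)*(4267899 - 2534022) = (-2853518 - 1946734)*(4267899 - 2534022) = -4800252*1733877 = -8323046537004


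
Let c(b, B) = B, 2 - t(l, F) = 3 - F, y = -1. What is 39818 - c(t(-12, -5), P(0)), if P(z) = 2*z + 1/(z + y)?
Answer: 39819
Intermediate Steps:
t(l, F) = -1 + F (t(l, F) = 2 - (3 - F) = 2 + (-3 + F) = -1 + F)
P(z) = 1/(-1 + z) + 2*z (P(z) = 2*z + 1/(z - 1) = 2*z + 1/(-1 + z) = 1/(-1 + z) + 2*z)
39818 - c(t(-12, -5), P(0)) = 39818 - (1 - 2*0 + 2*0**2)/(-1 + 0) = 39818 - (1 + 0 + 2*0)/(-1) = 39818 - (-1)*(1 + 0 + 0) = 39818 - (-1) = 39818 - 1*(-1) = 39818 + 1 = 39819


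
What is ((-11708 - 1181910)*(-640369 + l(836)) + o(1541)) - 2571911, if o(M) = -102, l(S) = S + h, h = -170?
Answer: 763558443441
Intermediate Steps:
l(S) = -170 + S (l(S) = S - 170 = -170 + S)
((-11708 - 1181910)*(-640369 + l(836)) + o(1541)) - 2571911 = ((-11708 - 1181910)*(-640369 + (-170 + 836)) - 102) - 2571911 = (-1193618*(-640369 + 666) - 102) - 2571911 = (-1193618*(-639703) - 102) - 2571911 = (763561015454 - 102) - 2571911 = 763561015352 - 2571911 = 763558443441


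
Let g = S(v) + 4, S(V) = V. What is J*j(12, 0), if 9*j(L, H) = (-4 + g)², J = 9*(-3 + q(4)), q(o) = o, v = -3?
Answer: 9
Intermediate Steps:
g = 1 (g = -3 + 4 = 1)
J = 9 (J = 9*(-3 + 4) = 9*1 = 9)
j(L, H) = 1 (j(L, H) = (-4 + 1)²/9 = (⅑)*(-3)² = (⅑)*9 = 1)
J*j(12, 0) = 9*1 = 9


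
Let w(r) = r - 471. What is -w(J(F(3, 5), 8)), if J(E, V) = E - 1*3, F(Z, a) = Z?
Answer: 471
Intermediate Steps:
J(E, V) = -3 + E (J(E, V) = E - 3 = -3 + E)
w(r) = -471 + r
-w(J(F(3, 5), 8)) = -(-471 + (-3 + 3)) = -(-471 + 0) = -1*(-471) = 471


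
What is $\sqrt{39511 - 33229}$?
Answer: $3 \sqrt{698} \approx 79.259$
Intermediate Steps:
$\sqrt{39511 - 33229} = \sqrt{6282} = 3 \sqrt{698}$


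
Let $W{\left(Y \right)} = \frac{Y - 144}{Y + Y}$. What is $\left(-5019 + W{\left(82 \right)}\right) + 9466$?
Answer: $\frac{364623}{82} \approx 4446.6$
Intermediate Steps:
$W{\left(Y \right)} = \frac{-144 + Y}{2 Y}$
$\left(-5019 + W{\left(82 \right)}\right) + 9466 = \left(-5019 + \frac{-144 + 82}{2 \cdot 82}\right) + 9466 = \left(-5019 + \frac{1}{2} \cdot \frac{1}{82} \left(-62\right)\right) + 9466 = \left(-5019 - \frac{31}{82}\right) + 9466 = - \frac{411589}{82} + 9466 = \frac{364623}{82}$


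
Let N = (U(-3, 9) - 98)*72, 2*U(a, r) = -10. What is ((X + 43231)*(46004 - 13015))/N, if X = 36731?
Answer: -439644403/1236 ≈ -3.5570e+5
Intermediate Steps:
U(a, r) = -5 (U(a, r) = (½)*(-10) = -5)
N = -7416 (N = (-5 - 98)*72 = -103*72 = -7416)
((X + 43231)*(46004 - 13015))/N = ((36731 + 43231)*(46004 - 13015))/(-7416) = (79962*32989)*(-1/7416) = 2637866418*(-1/7416) = -439644403/1236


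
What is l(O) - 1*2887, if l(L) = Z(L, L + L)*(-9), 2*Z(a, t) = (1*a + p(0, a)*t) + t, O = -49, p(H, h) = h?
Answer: -47669/2 ≈ -23835.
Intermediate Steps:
Z(a, t) = a/2 + t/2 + a*t/2 (Z(a, t) = ((1*a + a*t) + t)/2 = ((a + a*t) + t)/2 = (a + t + a*t)/2 = a/2 + t/2 + a*t/2)
l(L) = -9*L² - 27*L/2 (l(L) = (L/2 + (L + L)/2 + L*(L + L)/2)*(-9) = (L/2 + (2*L)/2 + L*(2*L)/2)*(-9) = (L/2 + L + L²)*(-9) = (L² + 3*L/2)*(-9) = -9*L² - 27*L/2)
l(O) - 1*2887 = (9/2)*(-49)*(-3 - 2*(-49)) - 1*2887 = (9/2)*(-49)*(-3 + 98) - 2887 = (9/2)*(-49)*95 - 2887 = -41895/2 - 2887 = -47669/2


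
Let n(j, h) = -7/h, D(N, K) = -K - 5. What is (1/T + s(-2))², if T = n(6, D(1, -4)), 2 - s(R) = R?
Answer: 841/49 ≈ 17.163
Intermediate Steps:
s(R) = 2 - R
D(N, K) = -5 - K
T = 7 (T = -7/(-5 - 1*(-4)) = -7/(-5 + 4) = -7/(-1) = -7*(-1) = 7)
(1/T + s(-2))² = (1/7 + (2 - 1*(-2)))² = (⅐ + (2 + 2))² = (⅐ + 4)² = (29/7)² = 841/49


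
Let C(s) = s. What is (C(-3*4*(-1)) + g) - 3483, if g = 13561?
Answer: 10090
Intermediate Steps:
(C(-3*4*(-1)) + g) - 3483 = (-3*4*(-1) + 13561) - 3483 = (-12*(-1) + 13561) - 3483 = (12 + 13561) - 3483 = 13573 - 3483 = 10090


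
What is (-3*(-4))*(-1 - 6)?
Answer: -84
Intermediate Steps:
(-3*(-4))*(-1 - 6) = 12*(-7) = -84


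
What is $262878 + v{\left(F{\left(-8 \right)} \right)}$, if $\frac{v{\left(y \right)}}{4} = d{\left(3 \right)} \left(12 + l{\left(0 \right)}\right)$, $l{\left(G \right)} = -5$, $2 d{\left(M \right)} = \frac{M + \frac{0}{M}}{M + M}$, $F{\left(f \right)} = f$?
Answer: $262885$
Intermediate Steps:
$d{\left(M \right)} = \frac{1}{4}$ ($d{\left(M \right)} = \frac{\left(M + \frac{0}{M}\right) \frac{1}{M + M}}{2} = \frac{\left(M + 0\right) \frac{1}{2 M}}{2} = \frac{M \frac{1}{2 M}}{2} = \frac{1}{2} \cdot \frac{1}{2} = \frac{1}{4}$)
$v{\left(y \right)} = 7$ ($v{\left(y \right)} = 4 \frac{12 - 5}{4} = 4 \cdot \frac{1}{4} \cdot 7 = 4 \cdot \frac{7}{4} = 7$)
$262878 + v{\left(F{\left(-8 \right)} \right)} = 262878 + 7 = 262885$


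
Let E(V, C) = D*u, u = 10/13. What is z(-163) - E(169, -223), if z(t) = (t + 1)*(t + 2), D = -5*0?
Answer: 26082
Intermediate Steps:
D = 0
u = 10/13 (u = 10*(1/13) = 10/13 ≈ 0.76923)
E(V, C) = 0 (E(V, C) = 0*(10/13) = 0)
z(t) = (1 + t)*(2 + t)
z(-163) - E(169, -223) = (2 + (-163)² + 3*(-163)) - 1*0 = (2 + 26569 - 489) + 0 = 26082 + 0 = 26082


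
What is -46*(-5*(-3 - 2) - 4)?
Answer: -966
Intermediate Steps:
-46*(-5*(-3 - 2) - 4) = -46*(-5*(-5) - 4) = -46*(25 - 4) = -46*21 = -966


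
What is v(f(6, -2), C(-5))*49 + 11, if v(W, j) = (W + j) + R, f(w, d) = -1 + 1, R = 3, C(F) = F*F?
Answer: 1383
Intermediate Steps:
C(F) = F²
f(w, d) = 0
v(W, j) = 3 + W + j (v(W, j) = (W + j) + 3 = 3 + W + j)
v(f(6, -2), C(-5))*49 + 11 = (3 + 0 + (-5)²)*49 + 11 = (3 + 0 + 25)*49 + 11 = 28*49 + 11 = 1372 + 11 = 1383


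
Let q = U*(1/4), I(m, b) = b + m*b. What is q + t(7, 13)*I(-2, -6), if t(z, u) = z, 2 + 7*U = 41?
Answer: 1215/28 ≈ 43.393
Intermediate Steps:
U = 39/7 (U = -2/7 + (⅐)*41 = -2/7 + 41/7 = 39/7 ≈ 5.5714)
I(m, b) = b + b*m
q = 39/28 (q = 39*(1/4)/7 = 39*(1*(¼))/7 = (39/7)*(¼) = 39/28 ≈ 1.3929)
q + t(7, 13)*I(-2, -6) = 39/28 + 7*(-6*(1 - 2)) = 39/28 + 7*(-6*(-1)) = 39/28 + 7*6 = 39/28 + 42 = 1215/28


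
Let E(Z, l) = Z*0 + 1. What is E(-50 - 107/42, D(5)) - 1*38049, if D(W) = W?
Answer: -38048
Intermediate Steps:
E(Z, l) = 1 (E(Z, l) = 0 + 1 = 1)
E(-50 - 107/42, D(5)) - 1*38049 = 1 - 1*38049 = 1 - 38049 = -38048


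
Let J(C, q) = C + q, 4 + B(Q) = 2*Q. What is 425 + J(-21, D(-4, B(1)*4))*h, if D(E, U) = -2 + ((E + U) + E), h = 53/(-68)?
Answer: 30967/68 ≈ 455.40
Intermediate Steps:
h = -53/68 (h = 53*(-1/68) = -53/68 ≈ -0.77941)
B(Q) = -4 + 2*Q
D(E, U) = -2 + U + 2*E (D(E, U) = -2 + (U + 2*E) = -2 + U + 2*E)
425 + J(-21, D(-4, B(1)*4))*h = 425 + (-21 + (-2 + (-4 + 2*1)*4 + 2*(-4)))*(-53/68) = 425 + (-21 + (-2 + (-4 + 2)*4 - 8))*(-53/68) = 425 + (-21 + (-2 - 2*4 - 8))*(-53/68) = 425 + (-21 + (-2 - 8 - 8))*(-53/68) = 425 + (-21 - 18)*(-53/68) = 425 - 39*(-53/68) = 425 + 2067/68 = 30967/68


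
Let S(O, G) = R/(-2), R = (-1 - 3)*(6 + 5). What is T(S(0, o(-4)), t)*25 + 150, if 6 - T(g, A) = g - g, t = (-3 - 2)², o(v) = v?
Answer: 300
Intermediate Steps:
R = -44 (R = -4*11 = -44)
t = 25 (t = (-5)² = 25)
S(O, G) = 22 (S(O, G) = -44/(-2) = -44*(-½) = 22)
T(g, A) = 6 (T(g, A) = 6 - (g - g) = 6 - 1*0 = 6 + 0 = 6)
T(S(0, o(-4)), t)*25 + 150 = 6*25 + 150 = 150 + 150 = 300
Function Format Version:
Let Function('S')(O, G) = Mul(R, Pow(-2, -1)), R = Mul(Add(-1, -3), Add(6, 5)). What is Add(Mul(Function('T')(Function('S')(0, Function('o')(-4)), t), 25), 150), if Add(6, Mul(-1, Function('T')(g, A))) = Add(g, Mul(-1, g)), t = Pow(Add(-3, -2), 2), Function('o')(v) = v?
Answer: 300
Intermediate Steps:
R = -44 (R = Mul(-4, 11) = -44)
t = 25 (t = Pow(-5, 2) = 25)
Function('S')(O, G) = 22 (Function('S')(O, G) = Mul(-44, Pow(-2, -1)) = Mul(-44, Rational(-1, 2)) = 22)
Function('T')(g, A) = 6 (Function('T')(g, A) = Add(6, Mul(-1, Add(g, Mul(-1, g)))) = Add(6, Mul(-1, 0)) = Add(6, 0) = 6)
Add(Mul(Function('T')(Function('S')(0, Function('o')(-4)), t), 25), 150) = Add(Mul(6, 25), 150) = Add(150, 150) = 300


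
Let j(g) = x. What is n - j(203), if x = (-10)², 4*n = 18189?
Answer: 17789/4 ≈ 4447.3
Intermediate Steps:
n = 18189/4 (n = (¼)*18189 = 18189/4 ≈ 4547.3)
x = 100
j(g) = 100
n - j(203) = 18189/4 - 1*100 = 18189/4 - 100 = 17789/4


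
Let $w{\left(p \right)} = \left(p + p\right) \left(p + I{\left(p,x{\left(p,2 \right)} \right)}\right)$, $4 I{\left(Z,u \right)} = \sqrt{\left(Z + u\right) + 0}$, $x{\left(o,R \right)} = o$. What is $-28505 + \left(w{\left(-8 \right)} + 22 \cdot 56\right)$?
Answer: $-27145 - 16 i \approx -27145.0 - 16.0 i$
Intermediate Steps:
$I{\left(Z,u \right)} = \frac{\sqrt{Z + u}}{4}$ ($I{\left(Z,u \right)} = \frac{\sqrt{\left(Z + u\right) + 0}}{4} = \frac{\sqrt{Z + u}}{4}$)
$w{\left(p \right)} = 2 p \left(p + \frac{\sqrt{2} \sqrt{p}}{4}\right)$ ($w{\left(p \right)} = \left(p + p\right) \left(p + \frac{\sqrt{p + p}}{4}\right) = 2 p \left(p + \frac{\sqrt{2 p}}{4}\right) = 2 p \left(p + \frac{\sqrt{2} \sqrt{p}}{4}\right)$)
$-28505 + \left(w{\left(-8 \right)} + 22 \cdot 56\right) = -28505 + \left(\frac{1}{2} \left(-8\right) \left(4 \left(-8\right) + \sqrt{2} \sqrt{-8}\right) + 22 \cdot 56\right) = -28505 + \left(\frac{1}{2} \left(-8\right) \left(-32 + \sqrt{2} \cdot 2 i \sqrt{2}\right) + 1232\right) = -28505 + \left(\frac{1}{2} \left(-8\right) \left(-32 + 4 i\right) + 1232\right) = -28505 + \left(\left(128 - 16 i\right) + 1232\right) = -28505 + \left(1360 - 16 i\right) = -27145 - 16 i$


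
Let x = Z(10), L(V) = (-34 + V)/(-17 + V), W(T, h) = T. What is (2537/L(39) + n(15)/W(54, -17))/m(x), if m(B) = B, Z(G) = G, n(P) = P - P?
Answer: 27907/25 ≈ 1116.3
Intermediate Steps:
L(V) = (-34 + V)/(-17 + V)
n(P) = 0
x = 10
(2537/L(39) + n(15)/W(54, -17))/m(x) = (2537/(((-34 + 39)/(-17 + 39))) + 0/54)/10 = (2537/((5/22)) + 0*(1/54))*(⅒) = (2537/(((1/22)*5)) + 0)*(⅒) = (2537/(5/22) + 0)*(⅒) = (2537*(22/5) + 0)*(⅒) = (55814/5 + 0)*(⅒) = (55814/5)*(⅒) = 27907/25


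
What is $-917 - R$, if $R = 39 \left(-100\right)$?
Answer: $2983$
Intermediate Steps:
$R = -3900$
$-917 - R = -917 - -3900 = -917 + 3900 = 2983$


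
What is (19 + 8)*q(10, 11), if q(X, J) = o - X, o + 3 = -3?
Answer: -432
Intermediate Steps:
o = -6 (o = -3 - 3 = -6)
q(X, J) = -6 - X
(19 + 8)*q(10, 11) = (19 + 8)*(-6 - 1*10) = 27*(-6 - 10) = 27*(-16) = -432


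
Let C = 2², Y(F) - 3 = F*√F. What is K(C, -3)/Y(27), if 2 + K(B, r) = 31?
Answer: -29/6558 + 261*√3/2186 ≈ 0.20238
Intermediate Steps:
Y(F) = 3 + F^(3/2) (Y(F) = 3 + F*√F = 3 + F^(3/2))
C = 4
K(B, r) = 29 (K(B, r) = -2 + 31 = 29)
K(C, -3)/Y(27) = 29/(3 + 27^(3/2)) = 29/(3 + 81*√3)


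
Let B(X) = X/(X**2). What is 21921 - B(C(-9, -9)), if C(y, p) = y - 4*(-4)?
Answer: 153446/7 ≈ 21921.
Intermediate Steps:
C(y, p) = 16 + y (C(y, p) = y - 1*(-16) = y + 16 = 16 + y)
B(X) = 1/X (B(X) = X/X**2 = 1/X)
21921 - B(C(-9, -9)) = 21921 - 1/(16 - 9) = 21921 - 1/7 = 153446/7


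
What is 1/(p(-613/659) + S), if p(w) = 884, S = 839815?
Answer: 1/840699 ≈ 1.1895e-6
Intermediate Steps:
1/(p(-613/659) + S) = 1/(884 + 839815) = 1/840699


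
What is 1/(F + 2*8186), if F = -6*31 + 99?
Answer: 1/16285 ≈ 6.1406e-5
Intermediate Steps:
F = -87 (F = -186 + 99 = -87)
1/(F + 2*8186) = 1/(-87 + 2*8186) = 1/(-87 + 16372) = 1/16285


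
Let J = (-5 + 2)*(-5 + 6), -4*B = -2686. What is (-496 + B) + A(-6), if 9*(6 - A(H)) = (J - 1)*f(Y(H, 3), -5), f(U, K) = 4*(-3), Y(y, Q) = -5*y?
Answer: 1057/6 ≈ 176.17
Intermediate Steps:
B = 1343/2 (B = -1/4*(-2686) = 1343/2 ≈ 671.50)
J = -3 (J = -3*1 = -3)
f(U, K) = -12
A(H) = 2/3 (A(H) = 6 - (-3 - 1)*(-12)/9 = 6 - (-4)*(-12)/9 = 6 - 1/9*48 = 6 - 16/3 = 2/3)
(-496 + B) + A(-6) = (-496 + 1343/2) + 2/3 = 351/2 + 2/3 = 1057/6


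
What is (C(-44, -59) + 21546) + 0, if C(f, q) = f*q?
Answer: 24142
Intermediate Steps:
(C(-44, -59) + 21546) + 0 = (-44*(-59) + 21546) + 0 = (2596 + 21546) + 0 = 24142 + 0 = 24142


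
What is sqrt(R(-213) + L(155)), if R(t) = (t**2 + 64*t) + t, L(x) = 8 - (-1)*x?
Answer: sqrt(31687) ≈ 178.01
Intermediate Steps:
L(x) = 8 + x
R(t) = t**2 + 65*t
sqrt(R(-213) + L(155)) = sqrt(-213*(65 - 213) + (8 + 155)) = sqrt(-213*(-148) + 163) = sqrt(31524 + 163) = sqrt(31687)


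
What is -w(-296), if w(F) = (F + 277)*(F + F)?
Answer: -11248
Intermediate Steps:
w(F) = 2*F*(277 + F) (w(F) = (277 + F)*(2*F) = 2*F*(277 + F))
-w(-296) = -2*(-296)*(277 - 296) = -2*(-296)*(-19) = -1*11248 = -11248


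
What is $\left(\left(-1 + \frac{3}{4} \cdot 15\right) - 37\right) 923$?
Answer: $- \frac{98761}{4} \approx -24690.0$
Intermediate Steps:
$\left(\left(-1 + \frac{3}{4} \cdot 15\right) - 37\right) 923 = \left(\left(-1 + \frac{45}{4}\right) - 37\right) 923 = \left(\frac{41}{4} - 37\right) 923 = \left(- \frac{107}{4}\right) 923 = - \frac{98761}{4}$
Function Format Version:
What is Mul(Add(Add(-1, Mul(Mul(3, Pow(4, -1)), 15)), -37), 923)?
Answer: Rational(-98761, 4) ≈ -24690.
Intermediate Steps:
Mul(Add(Add(-1, Mul(Mul(3, Pow(4, -1)), 15)), -37), 923) = Mul(Add(Add(-1, Mul(Mul(3, Rational(1, 4)), 15)), -37), 923) = Mul(Add(Add(-1, Mul(Rational(3, 4), 15)), -37), 923) = Mul(Add(Add(-1, Rational(45, 4)), -37), 923) = Mul(Add(Rational(41, 4), -37), 923) = Mul(Rational(-107, 4), 923) = Rational(-98761, 4)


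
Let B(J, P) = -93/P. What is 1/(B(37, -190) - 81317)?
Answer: -190/15450137 ≈ -1.2298e-5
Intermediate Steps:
1/(B(37, -190) - 81317) = 1/(-93/(-190) - 81317) = 1/(-93*(-1/190) - 81317) = 1/(93/190 - 81317) = 1/(-15450137/190) = -190/15450137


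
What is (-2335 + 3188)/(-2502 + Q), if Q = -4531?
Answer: -853/7033 ≈ -0.12129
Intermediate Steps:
(-2335 + 3188)/(-2502 + Q) = (-2335 + 3188)/(-2502 - 4531) = 853/(-7033) = 853*(-1/7033) = -853/7033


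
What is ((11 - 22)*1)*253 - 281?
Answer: -3064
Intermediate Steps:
((11 - 22)*1)*253 - 281 = -11*1*253 - 281 = -11*253 - 281 = -2783 - 281 = -3064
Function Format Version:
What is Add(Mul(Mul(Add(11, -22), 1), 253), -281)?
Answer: -3064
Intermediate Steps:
Add(Mul(Mul(Add(11, -22), 1), 253), -281) = Add(Mul(Mul(-11, 1), 253), -281) = Add(Mul(-11, 253), -281) = Add(-2783, -281) = -3064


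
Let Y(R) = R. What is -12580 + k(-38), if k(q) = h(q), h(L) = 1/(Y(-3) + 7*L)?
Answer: -3384021/269 ≈ -12580.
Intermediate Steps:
h(L) = 1/(-3 + 7*L)
k(q) = 1/(-3 + 7*q)
-12580 + k(-38) = -12580 + 1/(-3 + 7*(-38)) = -12580 + 1/(-3 - 266) = -12580 + 1/(-269) = -12580 - 1/269 = -3384021/269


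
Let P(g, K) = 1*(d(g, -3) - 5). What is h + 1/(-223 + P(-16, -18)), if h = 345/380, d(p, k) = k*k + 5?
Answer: 7345/8132 ≈ 0.90322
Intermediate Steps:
d(p, k) = 5 + k**2 (d(p, k) = k**2 + 5 = 5 + k**2)
P(g, K) = 9 (P(g, K) = 1*((5 + (-3)**2) - 5) = 1*((5 + 9) - 5) = 1*(14 - 5) = 1*9 = 9)
h = 69/76 (h = 345*(1/380) = 69/76 ≈ 0.90790)
h + 1/(-223 + P(-16, -18)) = 69/76 + 1/(-223 + 9) = 69/76 + 1/(-214) = 69/76 - 1/214 = 7345/8132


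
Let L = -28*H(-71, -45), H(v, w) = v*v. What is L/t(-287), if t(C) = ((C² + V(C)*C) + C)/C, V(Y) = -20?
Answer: 70574/153 ≈ 461.27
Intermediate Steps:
H(v, w) = v²
t(C) = (C² - 19*C)/C (t(C) = ((C² - 20*C) + C)/C = (C² - 19*C)/C)
L = -141148 (L = -28*(-71)² = -28*5041 = -141148)
L/t(-287) = -141148/(-19 - 287) = -141148/(-306) = -141148*(-1/306) = 70574/153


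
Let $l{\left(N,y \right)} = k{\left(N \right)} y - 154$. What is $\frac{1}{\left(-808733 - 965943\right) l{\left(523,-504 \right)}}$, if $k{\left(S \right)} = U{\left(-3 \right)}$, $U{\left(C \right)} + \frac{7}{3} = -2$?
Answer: $- \frac{1}{3602592280} \approx -2.7758 \cdot 10^{-10}$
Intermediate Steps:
$U{\left(C \right)} = - \frac{13}{3}$ ($U{\left(C \right)} = - \frac{7}{3} - 2 = - \frac{13}{3}$)
$k{\left(S \right)} = - \frac{13}{3}$
$l{\left(N,y \right)} = -154 - \frac{13 y}{3}$ ($l{\left(N,y \right)} = - \frac{13 y}{3} - 154 = -154 - \frac{13 y}{3}$)
$\frac{1}{\left(-808733 - 965943\right) l{\left(523,-504 \right)}} = \frac{1}{\left(-808733 - 965943\right) \left(-154 - -2184\right)} = \frac{1}{\left(-1774676\right) \left(-154 + 2184\right)} = - \frac{1}{1774676 \cdot 2030} = \left(- \frac{1}{1774676}\right) \frac{1}{2030} = - \frac{1}{3602592280}$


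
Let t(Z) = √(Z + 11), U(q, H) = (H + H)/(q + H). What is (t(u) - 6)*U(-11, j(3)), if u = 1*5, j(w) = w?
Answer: 3/2 ≈ 1.5000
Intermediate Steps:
U(q, H) = 2*H/(H + q) (U(q, H) = (2*H)/(H + q) = 2*H/(H + q))
u = 5
t(Z) = √(11 + Z)
(t(u) - 6)*U(-11, j(3)) = (√(11 + 5) - 6)*(2*3/(3 - 11)) = (√16 - 6)*(2*3/(-8)) = (4 - 6)*(2*3*(-⅛)) = -2*(-¾) = 3/2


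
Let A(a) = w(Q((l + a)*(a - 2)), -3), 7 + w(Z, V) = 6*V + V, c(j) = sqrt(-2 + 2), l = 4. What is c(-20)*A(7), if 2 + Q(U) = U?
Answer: 0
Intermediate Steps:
Q(U) = -2 + U
c(j) = 0 (c(j) = sqrt(0) = 0)
w(Z, V) = -7 + 7*V (w(Z, V) = -7 + (6*V + V) = -7 + 7*V)
A(a) = -28 (A(a) = -7 + 7*(-3) = -7 - 21 = -28)
c(-20)*A(7) = 0*(-28) = 0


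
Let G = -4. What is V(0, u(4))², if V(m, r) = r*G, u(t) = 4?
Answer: 256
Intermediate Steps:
V(m, r) = -4*r (V(m, r) = r*(-4) = -4*r)
V(0, u(4))² = (-4*4)² = (-16)² = 256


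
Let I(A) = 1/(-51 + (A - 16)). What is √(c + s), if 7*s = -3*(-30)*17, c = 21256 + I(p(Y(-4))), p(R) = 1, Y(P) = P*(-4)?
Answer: √4583615190/462 ≈ 146.54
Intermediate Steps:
Y(P) = -4*P
I(A) = 1/(-67 + A) (I(A) = 1/(-51 + (-16 + A)) = 1/(-67 + A))
c = 1402895/66 (c = 21256 + 1/(-67 + 1) = 21256 + 1/(-66) = 21256 - 1/66 = 1402895/66 ≈ 21256.)
s = 1530/7 (s = (-3*(-30)*17)/7 = (90*17)/7 = (⅐)*1530 = 1530/7 ≈ 218.57)
√(c + s) = √(1402895/66 + 1530/7) = √(9921245/462) = √4583615190/462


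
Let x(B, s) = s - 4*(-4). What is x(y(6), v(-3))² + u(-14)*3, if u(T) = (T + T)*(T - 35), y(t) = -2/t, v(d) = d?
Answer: 4285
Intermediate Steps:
x(B, s) = 16 + s (x(B, s) = s + 16 = 16 + s)
u(T) = 2*T*(-35 + T) (u(T) = (2*T)*(-35 + T) = 2*T*(-35 + T))
x(y(6), v(-3))² + u(-14)*3 = (16 - 3)² + (2*(-14)*(-35 - 14))*3 = 13² + (2*(-14)*(-49))*3 = 169 + 1372*3 = 169 + 4116 = 4285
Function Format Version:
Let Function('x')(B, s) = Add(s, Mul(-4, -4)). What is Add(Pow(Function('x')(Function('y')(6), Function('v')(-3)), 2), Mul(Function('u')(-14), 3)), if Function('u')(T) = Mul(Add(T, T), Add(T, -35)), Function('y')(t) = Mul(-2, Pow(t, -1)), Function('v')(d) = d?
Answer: 4285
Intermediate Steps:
Function('x')(B, s) = Add(16, s) (Function('x')(B, s) = Add(s, 16) = Add(16, s))
Function('u')(T) = Mul(2, T, Add(-35, T)) (Function('u')(T) = Mul(Mul(2, T), Add(-35, T)) = Mul(2, T, Add(-35, T)))
Add(Pow(Function('x')(Function('y')(6), Function('v')(-3)), 2), Mul(Function('u')(-14), 3)) = Add(Pow(Add(16, -3), 2), Mul(Mul(2, -14, Add(-35, -14)), 3)) = Add(Pow(13, 2), Mul(Mul(2, -14, -49), 3)) = Add(169, Mul(1372, 3)) = Add(169, 4116) = 4285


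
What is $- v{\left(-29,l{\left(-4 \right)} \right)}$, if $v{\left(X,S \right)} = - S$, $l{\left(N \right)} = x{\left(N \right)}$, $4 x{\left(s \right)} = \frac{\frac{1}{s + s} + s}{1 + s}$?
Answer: $\frac{11}{32} \approx 0.34375$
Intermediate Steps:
$x{\left(s \right)} = \frac{s + \frac{1}{2 s}}{4 \left(1 + s\right)}$ ($x{\left(s \right)} = \frac{\left(\frac{1}{s + s} + s\right) \frac{1}{1 + s}}{4} = \frac{\left(\frac{1}{2 s} + s\right) \frac{1}{1 + s}}{4} = \frac{\left(s + \frac{1}{2 s}\right) \frac{1}{1 + s}}{4} = \frac{\frac{1}{1 + s} \left(s + \frac{1}{2 s}\right)}{4} = \frac{s + \frac{1}{2 s}}{4 \left(1 + s\right)}$)
$l{\left(N \right)} = \frac{1 + 2 N^{2}}{8 N \left(1 + N\right)}$
$- v{\left(-29,l{\left(-4 \right)} \right)} = - \left(-1\right) \frac{1 + 2 \left(-4\right)^{2}}{8 \left(-4\right) \left(1 - 4\right)} = - \left(-1\right) \frac{1}{8} \left(- \frac{1}{4}\right) \frac{1}{-3} \left(1 + 2 \cdot 16\right) = - \left(-1\right) \frac{1}{8} \left(- \frac{1}{4}\right) \left(- \frac{1}{3}\right) \left(1 + 32\right) = - \left(-1\right) \frac{1}{8} \left(- \frac{1}{4}\right) \left(- \frac{1}{3}\right) 33 = - \frac{\left(-1\right) 11}{32} = \left(-1\right) \left(- \frac{11}{32}\right) = \frac{11}{32}$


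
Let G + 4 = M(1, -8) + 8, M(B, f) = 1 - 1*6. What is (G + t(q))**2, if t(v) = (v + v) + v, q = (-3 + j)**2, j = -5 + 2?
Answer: 11449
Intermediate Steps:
M(B, f) = -5 (M(B, f) = 1 - 6 = -5)
j = -3
q = 36 (q = (-3 - 3)**2 = (-6)**2 = 36)
t(v) = 3*v (t(v) = 2*v + v = 3*v)
G = -1 (G = -4 + (-5 + 8) = -4 + 3 = -1)
(G + t(q))**2 = (-1 + 3*36)**2 = (-1 + 108)**2 = 107**2 = 11449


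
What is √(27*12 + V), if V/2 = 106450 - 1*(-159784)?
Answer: 2*√133198 ≈ 729.93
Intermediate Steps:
V = 532468 (V = 2*(106450 - 1*(-159784)) = 2*(106450 + 159784) = 2*266234 = 532468)
√(27*12 + V) = √(27*12 + 532468) = √(324 + 532468) = √532792 = 2*√133198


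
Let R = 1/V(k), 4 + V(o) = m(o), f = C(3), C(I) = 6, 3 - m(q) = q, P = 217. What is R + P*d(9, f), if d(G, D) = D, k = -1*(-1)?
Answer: 2603/2 ≈ 1301.5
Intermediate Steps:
m(q) = 3 - q
f = 6
k = 1
V(o) = -1 - o (V(o) = -4 + (3 - o) = -1 - o)
R = -½ (R = 1/(-1 - 1*1) = 1/(-1 - 1) = 1/(-2) = -½ ≈ -0.50000)
R + P*d(9, f) = -½ + 217*6 = -½ + 1302 = 2603/2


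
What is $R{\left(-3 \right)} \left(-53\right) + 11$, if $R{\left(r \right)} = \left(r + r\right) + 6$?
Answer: $11$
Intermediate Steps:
$R{\left(r \right)} = 6 + 2 r$ ($R{\left(r \right)} = 2 r + 6 = 6 + 2 r$)
$R{\left(-3 \right)} \left(-53\right) + 11 = \left(6 + 2 \left(-3\right)\right) \left(-53\right) + 11 = \left(6 - 6\right) \left(-53\right) + 11 = 0 \left(-53\right) + 11 = 0 + 11 = 11$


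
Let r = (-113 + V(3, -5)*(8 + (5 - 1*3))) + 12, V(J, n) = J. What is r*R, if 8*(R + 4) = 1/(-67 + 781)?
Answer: 1622137/5712 ≈ 283.99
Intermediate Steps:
R = -22847/5712 (R = -4 + 1/(8*(-67 + 781)) = -4 + (⅛)/714 = -4 + (⅛)*(1/714) = -4 + 1/5712 = -22847/5712 ≈ -3.9998)
r = -71 (r = (-113 + 3*(8 + (5 - 1*3))) + 12 = (-113 + 3*(8 + (5 - 3))) + 12 = (-113 + 3*(8 + 2)) + 12 = (-113 + 3*10) + 12 = (-113 + 30) + 12 = -83 + 12 = -71)
r*R = -71*(-22847/5712) = 1622137/5712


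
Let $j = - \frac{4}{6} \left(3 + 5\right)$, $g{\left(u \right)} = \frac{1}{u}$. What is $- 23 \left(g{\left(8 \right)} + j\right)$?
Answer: $\frac{2875}{24} \approx 119.79$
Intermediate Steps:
$j = - \frac{16}{3}$ ($j = \left(-4\right) \frac{1}{6} \cdot 8 = \left(- \frac{2}{3}\right) 8 = - \frac{16}{3} \approx -5.3333$)
$- 23 \left(g{\left(8 \right)} + j\right) = - 23 \left(\frac{1}{8} - \frac{16}{3}\right) = \left(-23\right) \left(- \frac{125}{24}\right) = \frac{2875}{24}$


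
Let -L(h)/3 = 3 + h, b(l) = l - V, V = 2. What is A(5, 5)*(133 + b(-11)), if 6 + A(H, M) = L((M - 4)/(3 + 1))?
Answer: -1890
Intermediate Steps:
b(l) = -2 + l (b(l) = l - 1*2 = l - 2 = -2 + l)
L(h) = -9 - 3*h (L(h) = -3*(3 + h) = -9 - 3*h)
A(H, M) = -12 - 3*M/4 (A(H, M) = -6 + (-9 - 3*(M - 4)/(3 + 1)) = -6 + (-9 - 3*(-4 + M)/4) = -6 + (-9 - 3*(-1 + M/4)) = -6 + (-9 + (3 - 3*M/4)) = -6 + (-6 - 3*M/4) = -12 - 3*M/4)
A(5, 5)*(133 + b(-11)) = (-12 - 3/4*5)*(133 + (-2 - 11)) = (-12 - 15/4)*(133 - 13) = -63/4*120 = -1890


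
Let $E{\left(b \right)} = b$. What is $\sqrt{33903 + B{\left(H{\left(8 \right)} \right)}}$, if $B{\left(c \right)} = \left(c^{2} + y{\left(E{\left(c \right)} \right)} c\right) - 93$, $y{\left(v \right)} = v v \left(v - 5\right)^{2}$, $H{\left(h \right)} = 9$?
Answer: $\sqrt{45555} \approx 213.44$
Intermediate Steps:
$y{\left(v \right)} = v^{2} \left(-5 + v\right)^{2}$
$B{\left(c \right)} = -93 + c^{2} + c^{3} \left(-5 + c\right)^{2}$ ($B{\left(c \right)} = \left(c^{2} + c^{2} \left(-5 + c\right)^{2} c\right) - 93 = \left(c^{2} + c^{3} \left(-5 + c\right)^{2}\right) - 93 = -93 + c^{2} + c^{3} \left(-5 + c\right)^{2}$)
$\sqrt{33903 + B{\left(H{\left(8 \right)} \right)}} = \sqrt{33903 + \left(-93 + 9^{2} + 9^{3} \left(-5 + 9\right)^{2}\right)} = \sqrt{33903 + \left(-93 + 81 + 729 \cdot 4^{2}\right)} = \sqrt{33903 + \left(-93 + 81 + 729 \cdot 16\right)} = \sqrt{33903 + \left(-93 + 81 + 11664\right)} = \sqrt{33903 + 11652} = \sqrt{45555}$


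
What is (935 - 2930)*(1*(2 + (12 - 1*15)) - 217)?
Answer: 434910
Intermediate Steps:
(935 - 2930)*(1*(2 + (12 - 1*15)) - 217) = -1995*(1*(2 + (12 - 15)) - 217) = -1995*(1*(2 - 3) - 217) = -1995*(1*(-1) - 217) = -1995*(-1 - 217) = -1995*(-218) = 434910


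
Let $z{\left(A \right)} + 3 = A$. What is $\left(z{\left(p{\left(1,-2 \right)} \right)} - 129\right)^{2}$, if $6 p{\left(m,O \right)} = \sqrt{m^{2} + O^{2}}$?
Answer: $\frac{\left(792 - \sqrt{5}\right)^{2}}{36} \approx 17326.0$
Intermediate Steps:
$p{\left(m,O \right)} = \frac{\sqrt{O^{2} + m^{2}}}{6}$ ($p{\left(m,O \right)} = \frac{\sqrt{m^{2} + O^{2}}}{6} = \frac{\sqrt{O^{2} + m^{2}}}{6}$)
$z{\left(A \right)} = -3 + A$
$\left(z{\left(p{\left(1,-2 \right)} \right)} - 129\right)^{2} = \left(\left(-3 + \frac{\sqrt{\left(-2\right)^{2} + 1^{2}}}{6}\right) - 129\right)^{2} = \left(\left(-3 + \frac{\sqrt{4 + 1}}{6}\right) - 129\right)^{2} = \left(\left(-3 + \frac{\sqrt{5}}{6}\right) - 129\right)^{2} = \left(-132 + \frac{\sqrt{5}}{6}\right)^{2}$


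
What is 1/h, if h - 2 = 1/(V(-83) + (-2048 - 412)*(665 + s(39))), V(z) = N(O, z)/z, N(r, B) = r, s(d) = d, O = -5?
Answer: 143742715/287485347 ≈ 0.50000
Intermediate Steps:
V(z) = -5/z
h = 287485347/143742715 (h = 2 + 1/(-5/(-83) + (-2048 - 412)*(665 + 39)) = 2 + 1/(-5*(-1/83) - 2460*704) = 2 + 1/(5/83 - 1731840) = 2 + 1/(-143742715/83) = 2 - 83/143742715 = 287485347/143742715 ≈ 2.0000)
1/h = 1/(287485347/143742715) = 143742715/287485347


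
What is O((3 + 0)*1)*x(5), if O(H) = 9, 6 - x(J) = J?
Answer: 9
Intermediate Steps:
x(J) = 6 - J
O((3 + 0)*1)*x(5) = 9*(6 - 1*5) = 9*(6 - 5) = 9*1 = 9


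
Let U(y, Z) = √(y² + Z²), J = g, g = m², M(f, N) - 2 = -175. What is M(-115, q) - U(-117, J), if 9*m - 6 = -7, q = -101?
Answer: -173 - √89813530/81 ≈ -290.00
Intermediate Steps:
m = -⅑ (m = ⅔ + (⅑)*(-7) = ⅔ - 7/9 = -⅑ ≈ -0.11111)
M(f, N) = -173 (M(f, N) = 2 - 175 = -173)
g = 1/81 (g = (-⅑)² = 1/81 ≈ 0.012346)
J = 1/81 ≈ 0.012346
U(y, Z) = √(Z² + y²)
M(-115, q) - U(-117, J) = -173 - √((1/81)² + (-117)²) = -173 - √(1/6561 + 13689) = -173 - √(89813530/6561) = -173 - √89813530/81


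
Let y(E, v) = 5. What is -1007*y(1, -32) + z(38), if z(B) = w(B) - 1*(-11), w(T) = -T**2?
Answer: -6468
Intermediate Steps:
z(B) = 11 - B**2 (z(B) = -B**2 - 1*(-11) = -B**2 + 11 = 11 - B**2)
-1007*y(1, -32) + z(38) = -1007*5 + (11 - 1*38**2) = -5035 + (11 - 1*1444) = -5035 + (11 - 1444) = -5035 - 1433 = -6468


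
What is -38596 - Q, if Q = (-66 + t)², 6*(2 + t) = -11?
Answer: -1565017/36 ≈ -43473.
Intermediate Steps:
t = -23/6 (t = -2 + (⅙)*(-11) = -2 - 11/6 = -23/6 ≈ -3.8333)
Q = 175561/36 (Q = (-66 - 23/6)² = (-419/6)² = 175561/36 ≈ 4876.7)
-38596 - Q = -38596 - 1*175561/36 = -38596 - 175561/36 = -1565017/36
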